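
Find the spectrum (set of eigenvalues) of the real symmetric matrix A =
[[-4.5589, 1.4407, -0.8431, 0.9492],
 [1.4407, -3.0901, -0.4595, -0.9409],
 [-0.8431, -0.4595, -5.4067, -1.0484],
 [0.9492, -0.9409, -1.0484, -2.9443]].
sigma(A) ≈ {-6, -2} (-6 with multiplicity 2, -2 with multiplicity 2)

A is real symmetric, so its spectrum consists of real eigenvalues. Expanding the characteristic polynomial of the displayed matrix gives
  det(λ I - A) = p(λ) = λ^4 + (16)λ^3 + (88)λ^2 + (192.0017)λ + (144.0025).
Solving p(λ) = 0 yields eigenvalues ≈ -6, -6, -2, -2. (A is shown rounded to 4 decimals, so these recover the underlying integer eigenvalues to within that precision.)
Verification: the trace of A = -16 equals the sum of eigenvalues -16, and det(A) ≈ 144.0025 matches the eigenvalue product 144.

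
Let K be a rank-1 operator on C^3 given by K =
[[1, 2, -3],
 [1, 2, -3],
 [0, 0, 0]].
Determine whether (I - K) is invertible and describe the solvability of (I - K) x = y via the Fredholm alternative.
(I - K) is invertible (det(I - K) = -2 ≠ 0), so for every y in C^3 the equation (I - K) x = y has a unique solution.

K has rank 1, so it is an outer product K = u v^T: every row of K is a multiple of one row vector. Reading off the entries, u = (-1, -1, 0) and v = (-1, -2, 3) (row i of K equals u_i·v^T). A rank-one matrix u v^T satisfies K u = u (v·u) and kills the (2)-dimensional subspace v^⊥, so its characteristic polynomial is lambda^2 (lambda - v·u) with v·u = tr K = 3. Hence the eigenvalues of I - K are 1 (multiplicity 2) and 1 - (3) = -2, so det(I - K) = -2. (Direct check: I - K =
[[0, -2, 3],
 [-1, -1, 3],
 [0, 0, 1]]
has determinant -2.) The finite-dimensional Fredholm alternative says: either (I - K) is invertible, or ker(I - K) ≠ {0} and then range(I - K) = ker((I - K)^*)^⊥, with dim ker(I - K) = dim ker((I - K)^*). Since det(I - K) ≠ 0, 1 is not an eigenvalue of K and ker(I - K) = {0}, so we are in the first case: for every y there is a unique x = (I - K)^(-1) y. Explicitly, by the Sherman–Morrison formula, (I - u v^T)^(-1) = I + u v^T/(1 - v·u), i.e. (I - K)^(-1) = I + K/(-2).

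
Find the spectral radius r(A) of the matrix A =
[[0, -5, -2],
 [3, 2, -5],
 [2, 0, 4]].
r(A) ≈ 5.1831

The eigenvalues of A are the roots of its characteristic polynomial. With M = A (coefficients from the trace, the sum of principal 2x2 minors, and det A):
  p(λ) = det(λ I - M) = λ^3 - 6λ^2 + 27λ - 118.
No integer candidate from the rational root theorem (±divisors of 118) is a root, so the roots are irrational. The cubic discriminant is Δ = -186300 < 0, so there is one real root and a complex-conjugate pair. p(5) = -8 and p(6) = 44 have opposite signs, so a root lies in (5, 6); Newton's method refines it to λ ≈ 5.1831. Dividing out (λ - (5.1831)) leaves approximately λ^2 - 0.8169λ + 22.7661. For λ^2 - 0.8169λ + 22.7661 the discriminant is -90.3972. It is negative, so the remaining roots are the complex-conjugate pair λ ≈ 0.4084 ± 4.7539i. Their product equals the constant term, so |λ|^2 ≈ 22.7661 and |λ| ≈ 4.7714.
Thus the eigenvalues (to 4 decimals) are 5.1831 (modulus 5.1831); 0.4084 ± 4.7539i (modulus 4.7714). The spectral radius is the largest modulus: r(A) ≈ 5.1831. (Cross-check: r(A) ≤ ||A||_2 ≈ 6.8231; equality holds whenever A is normal, though it can also hold for some non-normal A.)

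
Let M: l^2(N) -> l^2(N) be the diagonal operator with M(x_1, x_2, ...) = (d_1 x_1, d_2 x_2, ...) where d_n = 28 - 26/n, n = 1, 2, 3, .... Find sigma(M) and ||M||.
sigma(M) = {28 - 26/n : n ≥ 1} ∪ {28}; ||M|| = 28

A bounded diagonal operator on l^2 with diagonal entries d_n has spectrum equal to the closure of {d_n : n ≥ 1}: every d_n is an eigenvalue (with eigenvector e_n), so {d_n} ⊂ sigma(M); the spectrum is closed, so its closure is too; and for lambda not in the closure, (M - lambda I) has bounded inverse (the diagonal entries 1/(d_n - lambda) are bounded). For our sequence d_n = 28 - 26/n, n = 1, 2, 3, ...:
  - {d_n} = {28 - 26/n : n ≥ 1}; the only limit point is 28
  - closure = {28 - 26/n : n ≥ 1} ∪ {28}
For the norm: a diagonal operator has ||M|| = sup_n |d_n|. Here d_n = 28 - 26/n increases monotonically from d_1 = 2 toward 28, with all terms in [2, 28); so sup_n |d_n| = 28 (the supremum is the limit, not attained). So ||M|| = 28.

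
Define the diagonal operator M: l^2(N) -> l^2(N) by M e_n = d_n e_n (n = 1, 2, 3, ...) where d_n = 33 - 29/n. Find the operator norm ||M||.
||M|| = 33

For a diagonal operator on l^2 with entries d_n, ||M|| = sup_n |d_n|. Here d_1 = 4, d_2 = 37/2, ..., and d_n = 33 - 29/n increases monotonically toward 33. All terms lie in [4, 33), so |d_n| = d_n and the supremum is the limit 33, which is not attained by any individual d_n. Hence ||M|| = 33.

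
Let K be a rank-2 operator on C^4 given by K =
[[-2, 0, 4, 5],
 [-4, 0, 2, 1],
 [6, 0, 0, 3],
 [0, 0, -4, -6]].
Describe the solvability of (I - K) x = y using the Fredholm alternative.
(I - K) is invertible (det(I - K) = 9 ≠ 0), so for every y in C^4 the equation (I - K) x = y has a unique solution.

K has rank 2 and factors as K = U V^T = u1 v1^T + u2 v2^T with u1 = (1, -1, 3, -2), v1 = (1, 0, 1, 2), u2 = (3, 3, -3, -2), v2 = (-1, 0, 1, 1) (multiplying out reproduces the displayed K). The nonzero eigenvalues of U V^T coincide with those of the 2 x 2 matrix G = V^T U = [[v1·u1, v1·u2], [v2·u1, v2·u2]] = [[0, -4], [0, -8]], and by the Sylvester determinant identity det(I_4 - U V^T) = det(I_2 - V^T U) = det([[1, 4], [0, 9]]) = (1)(9) - (4)(0) = 9. (Direct check: I - K =
[[3, 0, -4, -5],
 [4, 1, -2, -1],
 [-6, 0, 1, -3],
 [0, 0, 4, 7]]
has determinant 9.) The finite-dimensional Fredholm alternative says: either (I - K) is invertible, or ker(I - K) ≠ {0} and then range(I - K) = ker((I - K)^*)^⊥, with dim ker(I - K) = dim ker((I - K)^*). Since det(I - K) ≠ 0, 1 is not an eigenvalue of K and ker(I - K) = {0}, so we are in the first case: for every y there is a unique x = (I - K)^(-1) y. (Explicitly, by the Woodbury identity, (I - U V^T)^(-1) = I + U (I_2 - G)^(-1) V^T.)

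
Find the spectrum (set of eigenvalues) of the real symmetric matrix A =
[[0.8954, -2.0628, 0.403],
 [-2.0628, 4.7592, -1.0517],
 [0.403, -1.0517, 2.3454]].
sigma(A) ≈ {0, 2, 6}

A is real symmetric, so its spectrum consists of real eigenvalues. Expanding the characteristic polynomial of the displayed matrix gives
  det(λ I - A) = p(λ) = λ^3 + (-8)λ^2 + (12)λ + (0).
Solving p(λ) = 0 yields eigenvalues ≈ 0, 2, 6. (A is shown rounded to 4 decimals, so these recover the underlying integer eigenvalues to within that precision.)
Verification: the trace of A = 8 equals the sum of eigenvalues 8, and det(A) ≈ -0.0001 matches the eigenvalue product 0.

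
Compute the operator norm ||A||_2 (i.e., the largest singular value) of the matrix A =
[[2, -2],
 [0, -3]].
||A||_2 = sqrt((17 + sqrt(145))/2) ≈ 3.8106 (= sqrt(largest eigenvalue of A^T A))

||A||_2 = sigma_max(A) = sqrt(lambda_max(A^T A)). Form the symmetric matrix M = A^T A =
[[4, -4],
 [-4, 13]].
Its characteristic polynomial (trace, determinant of M give the coefficients) is
  p(λ) = det(λ I - M) = λ^2 - 17λ + 36.
For λ^2 - 17λ + 36 the discriminant is 145. It is nonnegative but not a perfect square, so the roots are real and irrational: λ = (17 ± sqrt(145))/2 ≈ 14.5208, 2.4792.
So the eigenvalues of A^T A are ≈ 2.4792, 14.5208 (all ≥ 0, as they must be for A^T A). The largest is λ_max = (17 + sqrt(145))/2 ≈ 14.5208, hence ||A||_2 = sqrt(λ_max) = sqrt((17 + sqrt(145))/2) ≈ 3.8106.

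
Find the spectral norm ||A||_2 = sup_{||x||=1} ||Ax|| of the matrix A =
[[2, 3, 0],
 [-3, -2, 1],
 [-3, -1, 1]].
||A||_2 ≈ 5.9031 (= sqrt(largest eigenvalue of A^T A))

||A||_2 = sigma_max(A) = sqrt(lambda_max(A^T A)). Form the symmetric matrix M = A^T A =
[[22, 15, -6],
 [15, 14, -3],
 [-6, -3, 2]].
Its characteristic polynomial (trace, sum of principal 2x2 minors, determinant of M give the coefficients) is
  p(λ) = det(λ I - M) = λ^3 - 38λ^2 + 110λ - 4.
No integer candidate from the rational root theorem (±divisors of 4) is a root, so the roots are irrational. The cubic discriminant is Δ = 11570976 > 0, so there are three distinct real roots. p(0) = -4 and p(1) = 69 have opposite signs, so a root lies in (0, 1); Newton's method refines it to λ ≈ 0.0368. p(3) = 11 and p(4) = -108 have opposite signs, so a root lies in (3, 4); Newton's method refines it to λ ≈ 3.1166. p(34) = -888 and p(35) = 171 have opposite signs, so a root lies in (34, 35); Newton's method refines it to λ ≈ 34.8466. Check (Vieta): the three roots sum to 38, matching tr M = 38.
So the eigenvalues of A^T A are ≈ 0.0368, 3.1166, 34.8466 (all ≥ 0, as they must be for A^T A). The largest is λ_max ≈ 34.8466, hence ||A||_2 = sqrt(λ_max) ≈ 5.9031.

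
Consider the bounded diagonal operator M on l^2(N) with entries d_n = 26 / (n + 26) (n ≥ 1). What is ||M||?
||M|| = 26/27 (attained at n = 1)

For M diagonal, ||M|| = sup_n |d_n| = sup_n 26/(n + 26). This is positive and strictly decreasing in n, so the supremum is attained at n = 1: d_1 = 26/(1 + 26) = 26/27. Hence ||M|| = 26/27.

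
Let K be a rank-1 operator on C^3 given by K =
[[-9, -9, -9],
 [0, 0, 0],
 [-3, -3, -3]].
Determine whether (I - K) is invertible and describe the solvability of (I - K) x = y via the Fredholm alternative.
(I - K) is invertible (det(I - K) = 13 ≠ 0), so for every y in C^3 the equation (I - K) x = y has a unique solution.

K has rank 1, so it is an outer product K = u v^T: every row of K is a multiple of one row vector. Reading off the entries, u = (-3, 0, -1) and v = (3, 3, 3) (row i of K equals u_i·v^T). A rank-one matrix u v^T satisfies K u = u (v·u) and kills the (2)-dimensional subspace v^⊥, so its characteristic polynomial is lambda^2 (lambda - v·u) with v·u = tr K = -12. Hence the eigenvalues of I - K are 1 (multiplicity 2) and 1 - (-12) = 13, so det(I - K) = 13. (Direct check: I - K =
[[10, 9, 9],
 [0, 1, 0],
 [3, 3, 4]]
has determinant 13.) The finite-dimensional Fredholm alternative says: either (I - K) is invertible, or ker(I - K) ≠ {0} and then range(I - K) = ker((I - K)^*)^⊥, with dim ker(I - K) = dim ker((I - K)^*). Since det(I - K) ≠ 0, 1 is not an eigenvalue of K and ker(I - K) = {0}, so we are in the first case: for every y there is a unique x = (I - K)^(-1) y. Explicitly, by the Sherman–Morrison formula, (I - u v^T)^(-1) = I + u v^T/(1 - v·u), i.e. (I - K)^(-1) = I + K/(13).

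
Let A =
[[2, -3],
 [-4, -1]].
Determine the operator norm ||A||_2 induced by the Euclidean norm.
||A||_2 = sqrt((30 + sqrt(116))/2) ≈ 4.515 (= sqrt(largest eigenvalue of A^T A))

||A||_2 = sigma_max(A) = sqrt(lambda_max(A^T A)). Form the symmetric matrix M = A^T A =
[[20, -2],
 [-2, 10]].
Its characteristic polynomial (trace, determinant of M give the coefficients) is
  p(λ) = det(λ I - M) = λ^2 - 30λ + 196.
For λ^2 - 30λ + 196 the discriminant is 116. It is nonnegative but not a perfect square, so the roots are real and irrational: λ = (30 ± sqrt(116))/2 ≈ 20.3852, 9.6148.
So the eigenvalues of A^T A are ≈ 9.6148, 20.3852 (all ≥ 0, as they must be for A^T A). The largest is λ_max = (30 + sqrt(116))/2 ≈ 20.3852, hence ||A||_2 = sqrt(λ_max) = sqrt((30 + sqrt(116))/2) ≈ 4.515.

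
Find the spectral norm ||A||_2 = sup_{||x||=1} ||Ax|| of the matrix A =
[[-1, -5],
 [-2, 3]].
||A||_2 = sqrt((39 + sqrt(845))/2) ≈ 5.8339 (= sqrt(largest eigenvalue of A^T A))

||A||_2 = sigma_max(A) = sqrt(lambda_max(A^T A)). Form the symmetric matrix M = A^T A =
[[5, -1],
 [-1, 34]].
Its characteristic polynomial (trace, determinant of M give the coefficients) is
  p(λ) = det(λ I - M) = λ^2 - 39λ + 169.
For λ^2 - 39λ + 169 the discriminant is 845. It is nonnegative but not a perfect square, so the roots are real and irrational: λ = (39 ± sqrt(845))/2 ≈ 34.0344, 4.9656.
So the eigenvalues of A^T A are ≈ 4.9656, 34.0344 (all ≥ 0, as they must be for A^T A). The largest is λ_max = (39 + sqrt(845))/2 ≈ 34.0344, hence ||A||_2 = sqrt(λ_max) = sqrt((39 + sqrt(845))/2) ≈ 5.8339.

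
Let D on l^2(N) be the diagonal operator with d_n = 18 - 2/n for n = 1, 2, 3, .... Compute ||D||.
||D|| = 18

For a diagonal operator on l^2 with entries d_n, ||D|| = sup_n |d_n|. Here d_1 = 16, d_2 = 17, ..., and d_n = 18 - 2/n increases monotonically toward 18. All terms lie in [16, 18), so |d_n| = d_n and the supremum is the limit 18, which is not attained by any individual d_n. Hence ||D|| = 18.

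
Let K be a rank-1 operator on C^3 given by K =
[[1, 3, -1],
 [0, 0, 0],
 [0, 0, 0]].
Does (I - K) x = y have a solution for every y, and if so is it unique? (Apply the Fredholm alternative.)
(I - K) is singular (det(I - K) = 0, i.e. 1 ∈ sigma(K)). (I - K) x = y is solvable iff y ⊥ ker((I - K)^*) = span{(1, 3, -1)}, i.e. iff y_1 + 3y_2 - y_3 = 0. When solvable, the solutions are x = y + c·(1, 0, 0), c arbitrary (ker(I - K) = span{(1, 0, 0)}, dimension 1).

K has rank 1, so it is an outer product K = u v^T: every row of K is a multiple of one row vector. Reading off the entries, u = (1, 0, 0) and v = (1, 3, -1) (row i of K equals u_i·v^T). A rank-one matrix u v^T satisfies K u = u (v·u) and kills the (2)-dimensional subspace v^⊥, so its characteristic polynomial is lambda^2 (lambda - v·u) with v·u = tr K = 1. Hence the eigenvalues of I - K are 1 (multiplicity 2) and 1 - (1) = 0, so det(I - K) = 0. (Direct check: I - K =
[[0, -3, 1],
 [0, 1, 0],
 [0, 0, 1]]
has determinant 0.) So 1 is an eigenvalue of K and (I - K) is not invertible. The finite-dimensional Fredholm alternative says: either (I - K) is invertible, or ker(I - K) ≠ {0} and then range(I - K) = ker((I - K)^*)^⊥, with dim ker(I - K) = dim ker((I - K)^*). We are in the second case, so we need both kernels. Kernel of I - K: (I - K) u = u - u (v·u) = u - u = 0, so ker(I - K) = span{u} = span{(1, 0, 0)} (it is exactly 1-dimensional because rank(I - K) = 2). Kernel of the adjoint: K is real, so (I - K)^* = I - K^T = I - v u^T, and (I - v u^T) v = v - v (u·v) = 0; hence ker((I - K)^*) = span{v} = span{(1, 3, -1)}. Therefore (I - K) x = y is solvable iff <y, v> = 0, i.e. iff y_1 + 3y_2 - y_3 = 0. When this holds, K y = u (v·y) = 0, so (I - K) y = y and x = y is a particular solution; the full solution set is the line x = y + c·u = y + c·(1, 0, 0), c ∈ C.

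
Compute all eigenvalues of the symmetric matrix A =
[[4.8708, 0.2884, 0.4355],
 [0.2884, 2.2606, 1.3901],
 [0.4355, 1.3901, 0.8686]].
sigma(A) ≈ {0, 3, 5}

A is real symmetric, so its spectrum consists of real eigenvalues. Expanding the characteristic polynomial of the displayed matrix gives
  det(λ I - A) = p(λ) = λ^3 + (-8)λ^2 + (15)λ + (0).
Solving p(λ) = 0 yields eigenvalues ≈ 0, 3, 5. (A is shown rounded to 4 decimals, so these recover the underlying integer eigenvalues to within that precision.)
Verification: the trace of A = 8 equals the sum of eigenvalues 8, and det(A) ≈ 0.0001 matches the eigenvalue product 0.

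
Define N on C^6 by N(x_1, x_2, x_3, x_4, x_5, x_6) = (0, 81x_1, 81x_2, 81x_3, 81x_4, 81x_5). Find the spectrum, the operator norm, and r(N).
sigma(N) = {0}; ||N|| = 81; r(N) = 0. (N is nilpotent with N^6 = 0.)

On C^6, N is a strictly lower-triangular matrix with 81 on the subdiagonal and zeros elsewhere, so its characteristic polynomial is lambda^6 and every eigenvalue is 0: sigma(N) = {0}. For the operator norm, N e_i = 81e_{i+1} for i = 1, ..., 5 and N e_6 = 0, so the singular values of N are 81 (with multiplicity 5) and 0; hence ||N|| = 81. The spectral radius r(N) = max|lambda| = 0. Note ||N|| > r(N) — characteristic of non-normal nilpotent operators. Indeed N^6 = 0.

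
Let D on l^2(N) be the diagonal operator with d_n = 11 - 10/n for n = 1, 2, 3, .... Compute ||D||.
||D|| = 11

For a diagonal operator on l^2 with entries d_n, ||D|| = sup_n |d_n|. Here d_1 = 1, d_2 = 6, ..., and d_n = 11 - 10/n increases monotonically toward 11. All terms lie in [1, 11), so |d_n| = d_n and the supremum is the limit 11, which is not attained by any individual d_n. Hence ||D|| = 11.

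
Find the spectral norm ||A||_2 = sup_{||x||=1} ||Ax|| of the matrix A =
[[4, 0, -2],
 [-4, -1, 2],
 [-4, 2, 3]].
||A||_2 ≈ 8.0625 (= sqrt(largest eigenvalue of A^T A))

||A||_2 = sigma_max(A) = sqrt(lambda_max(A^T A)). Form the symmetric matrix M = A^T A =
[[48, -4, -28],
 [-4, 5, 4],
 [-28, 4, 17]].
Its characteristic polynomial (trace, sum of principal 2x2 minors, determinant of M give the coefficients) is
  p(λ) = det(λ I - M) = λ^3 - 70λ^2 + 325λ - 16.
No integer candidate from the rational root theorem (±divisors of 16) is a root, so the roots are irrational. The cubic discriminant is Δ = 364843088 > 0, so there are three distinct real roots. p(0) = -16 and p(1) = 240 have opposite signs, so a root lies in (0, 1); Newton's method refines it to λ ≈ 0.0498. p(4) = 228 and p(5) = -16 have opposite signs, so a root lies in (4, 5); Newton's method refines it to λ ≈ 4.9461. p(65) = -16 and p(66) = 4010 have opposite signs, so a root lies in (65, 66); Newton's method refines it to λ ≈ 65.0041. Check (Vieta): the three roots sum to 70, matching tr M = 70.
So the eigenvalues of A^T A are ≈ 0.0498, 4.9461, 65.0041 (all ≥ 0, as they must be for A^T A). The largest is λ_max ≈ 65.0041, hence ||A||_2 = sqrt(λ_max) ≈ 8.0625.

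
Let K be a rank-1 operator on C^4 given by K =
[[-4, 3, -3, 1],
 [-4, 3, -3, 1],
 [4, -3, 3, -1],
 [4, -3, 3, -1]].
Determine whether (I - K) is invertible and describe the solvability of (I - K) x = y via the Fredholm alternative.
(I - K) is singular (det(I - K) = 0, i.e. 1 ∈ sigma(K)). (I - K) x = y is solvable iff y ⊥ ker((I - K)^*) = span{(-4, 3, -3, 1)}, i.e. iff -4y_1 + 3y_2 - 3y_3 + y_4 = 0. When solvable, the solutions are x = y + c·(1, 1, -1, -1), c arbitrary (ker(I - K) = span{(1, 1, -1, -1)}, dimension 1).

K has rank 1, so it is an outer product K = u v^T: every row of K is a multiple of one row vector. Reading off the entries, u = (1, 1, -1, -1) and v = (-4, 3, -3, 1) (row i of K equals u_i·v^T). A rank-one matrix u v^T satisfies K u = u (v·u) and kills the (3)-dimensional subspace v^⊥, so its characteristic polynomial is lambda^3 (lambda - v·u) with v·u = tr K = 1. Hence the eigenvalues of I - K are 1 (multiplicity 3) and 1 - (1) = 0, so det(I - K) = 0. (Direct check: I - K =
[[5, -3, 3, -1],
 [4, -2, 3, -1],
 [-4, 3, -2, 1],
 [-4, 3, -3, 2]]
has determinant 0.) So 1 is an eigenvalue of K and (I - K) is not invertible. The finite-dimensional Fredholm alternative says: either (I - K) is invertible, or ker(I - K) ≠ {0} and then range(I - K) = ker((I - K)^*)^⊥, with dim ker(I - K) = dim ker((I - K)^*). We are in the second case, so we need both kernels. Kernel of I - K: (I - K) u = u - u (v·u) = u - u = 0, so ker(I - K) = span{u} = span{(1, 1, -1, -1)} (it is exactly 1-dimensional because rank(I - K) = 3). Kernel of the adjoint: K is real, so (I - K)^* = I - K^T = I - v u^T, and (I - v u^T) v = v - v (u·v) = 0; hence ker((I - K)^*) = span{v} = span{(-4, 3, -3, 1)}. Therefore (I - K) x = y is solvable iff <y, v> = 0, i.e. iff -4y_1 + 3y_2 - 3y_3 + y_4 = 0. When this holds, K y = u (v·y) = 0, so (I - K) y = y and x = y is a particular solution; the full solution set is the line x = y + c·u = y + c·(1, 1, -1, -1), c ∈ C.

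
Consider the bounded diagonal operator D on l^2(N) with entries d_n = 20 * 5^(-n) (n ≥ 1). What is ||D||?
||D|| = 4 (attained at n = 1)

For D diagonal, ||D|| = sup_n |d_n|. The sequence d_n = 20 * 5^(-n) is positive and strictly decreasing (ratio 5^(-1) < 1), so the supremum is d_1 = 20/5 = 4. Hence ||D|| = 4.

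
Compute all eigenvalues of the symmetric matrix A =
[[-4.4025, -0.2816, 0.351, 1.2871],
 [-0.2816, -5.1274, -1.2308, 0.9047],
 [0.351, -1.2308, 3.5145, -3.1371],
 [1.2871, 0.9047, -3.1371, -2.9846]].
sigma(A) ≈ {-6, -5, -3, 5}

A is real symmetric, so its spectrum consists of real eigenvalues. Expanding the characteristic polynomial of the displayed matrix gives
  det(λ I - A) = p(λ) = λ^4 + (9)λ^3 + (-7)λ^2 + (-224.9979)λ + (-449.9959).
Solving p(λ) = 0 yields eigenvalues ≈ -6, -5, -3, 5. (A is shown rounded to 4 decimals, so these recover the underlying integer eigenvalues to within that precision.)
Verification: the trace of A = -9 equals the sum of eigenvalues -9, and det(A) ≈ -449.9959 matches the eigenvalue product -450.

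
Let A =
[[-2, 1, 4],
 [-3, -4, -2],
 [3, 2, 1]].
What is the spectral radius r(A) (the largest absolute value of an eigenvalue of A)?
r(A) ≈ 4.6831

The eigenvalues of A are the roots of its characteristic polynomial. With M = A (coefficients from the trace, the sum of principal 2x2 minors, and det A):
  p(λ) = det(λ I - M) = λ^3 + 5λ^2 - 3λ - 21.
No integer candidate from the rational root theorem (±divisors of 21) is a root, so the roots are irrational. The cubic discriminant is Δ = 4596 > 0, so there are three distinct real roots. p(-5) = -6 and p(-4) = 7 have opposite signs, so a root lies in (-5, -4); Newton's method refines it to λ ≈ -4.6831. p(-3) = 6 and p(-2) = -3 have opposite signs, so a root lies in (-3, -2); Newton's method refines it to λ ≈ -2.282. p(1) = -18 and p(2) = 1 have opposite signs, so a root lies in (1, 2); Newton's method refines it to λ ≈ 1.9651. Check (Vieta): the three roots sum to -5, matching tr M = -5.
Thus the eigenvalues (to 4 decimals) are -4.6831 (modulus 4.6831); -2.282 (modulus 2.282); 1.9651 (modulus 1.9651). The spectral radius is the largest modulus: r(A) ≈ 4.6831. (Cross-check: r(A) ≤ ||A||_2 ≈ 6.5617; equality holds whenever A is normal, though it can also hold for some non-normal A.)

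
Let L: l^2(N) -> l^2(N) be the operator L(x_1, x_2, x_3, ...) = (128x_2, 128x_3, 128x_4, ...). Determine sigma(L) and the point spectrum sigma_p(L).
sigma(L) = closed disk {z in C : |z| ≤ 128}; sigma_p(L) = open disk {z in C : |z| < 128}

Note L = 128·V where V is the unit left shift (V x)_k = x_{k+1}; so sigma(L) = 128·sigma(V) and ||L|| = 128||V||. ||L x||^2 = 16384sum_{k≥2} |x_k|^2 ≤ 16384||x||^2, with equality on {x : x_1 = 0}, so ||L|| = 128. For any lambda with |lambda| < 128, set r = lambda/128 (|r| < 1); the vector x = (1, r, r^2, ...) is in l^2 and satisfies L x = 128(r, r^2, ...) = lambda x, so lambda is an eigenvalue. On the boundary |lambda| = 128 the geometric series diverges, so no l^2 eigenvector exists, but these lambda lie in the approximate point spectrum. Hence sigma(L) is the closed disk of radius 128 and sigma_p(L) is the open disk.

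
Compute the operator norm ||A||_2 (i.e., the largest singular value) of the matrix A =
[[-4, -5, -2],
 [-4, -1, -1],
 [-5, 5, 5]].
||A||_2 ≈ 9.0121 (= sqrt(largest eigenvalue of A^T A))

||A||_2 = sigma_max(A) = sqrt(lambda_max(A^T A)). Form the symmetric matrix M = A^T A =
[[57, -1, -13],
 [-1, 51, 36],
 [-13, 36, 30]].
Its characteristic polynomial (trace, sum of principal 2x2 minors, determinant of M give the coefficients) is
  p(λ) = det(λ I - M) = λ^3 - 138λ^2 + 4681λ - 5625.
No integer candidate from the rational root theorem (±divisors of 5625) is a root, so the roots are irrational. The cubic discriminant is Δ = 12431119145 > 0, so there are three distinct real roots. p(1) = -1081 and p(2) = 3193 have opposite signs, so a root lies in (1, 2); Newton's method refines it to λ ≈ 1.2471. p(55) = 755 and p(56) = -641 have opposite signs, so a root lies in (55, 56); Newton's method refines it to λ ≈ 55.5357. p(81) = -441 and p(82) = 1673 have opposite signs, so a root lies in (81, 82); Newton's method refines it to λ ≈ 81.2172. Check (Vieta): the three roots sum to 138, matching tr M = 138.
So the eigenvalues of A^T A are ≈ 1.2471, 55.5357, 81.2172 (all ≥ 0, as they must be for A^T A). The largest is λ_max ≈ 81.2172, hence ||A||_2 = sqrt(λ_max) ≈ 9.0121.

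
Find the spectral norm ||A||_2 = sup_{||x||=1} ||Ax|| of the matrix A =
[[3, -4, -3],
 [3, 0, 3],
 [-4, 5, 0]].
||A||_2 ≈ 8.4391 (= sqrt(largest eigenvalue of A^T A))

||A||_2 = sigma_max(A) = sqrt(lambda_max(A^T A)). Form the symmetric matrix M = A^T A =
[[34, -32, 0],
 [-32, 41, 12],
 [0, 12, 18]].
Its characteristic polynomial (trace, sum of principal 2x2 minors, determinant of M give the coefficients) is
  p(λ) = det(λ I - M) = λ^3 - 93λ^2 + 1576λ - 1764.
No integer candidate from the rational root theorem (±divisors of 1764) is a root, so the roots are irrational. The cubic discriminant is Δ = 4718723072 > 0, so there are three distinct real roots. p(1) = -280 and p(2) = 1024 have opposite signs, so a root lies in (1, 2); Newton's method refines it to λ ≈ 1.2037. p(20) = 556 and p(21) = -420 have opposite signs, so a root lies in (20, 21); Newton's method refines it to λ ≈ 20.5775. p(71) = -770 and p(72) = 2844 have opposite signs, so a root lies in (71, 72); Newton's method refines it to λ ≈ 71.2188. Check (Vieta): the three roots sum to 93, matching tr M = 93.
So the eigenvalues of A^T A are ≈ 1.2037, 20.5775, 71.2188 (all ≥ 0, as they must be for A^T A). The largest is λ_max ≈ 71.2188, hence ||A||_2 = sqrt(λ_max) ≈ 8.4391.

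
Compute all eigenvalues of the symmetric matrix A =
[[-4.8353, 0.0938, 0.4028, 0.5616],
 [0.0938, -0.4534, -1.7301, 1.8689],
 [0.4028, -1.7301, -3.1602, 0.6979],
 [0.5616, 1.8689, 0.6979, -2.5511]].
sigma(A) ≈ {-5, -2, 1} (-5 with multiplicity 2)

A is real symmetric, so its spectrum consists of real eigenvalues. Expanding the characteristic polynomial of the displayed matrix gives
  det(λ I - A) = p(λ) = λ^4 + (11)λ^3 + (33)λ^2 + (5)λ + (-50).
Solving p(λ) = 0 yields eigenvalues ≈ -5, -5, -2, 1. (A is shown rounded to 4 decimals, so these recover the underlying integer eigenvalues to within that precision.)
Verification: the trace of A = -11 equals the sum of eigenvalues -11, and det(A) ≈ -50.0010 matches the eigenvalue product -50.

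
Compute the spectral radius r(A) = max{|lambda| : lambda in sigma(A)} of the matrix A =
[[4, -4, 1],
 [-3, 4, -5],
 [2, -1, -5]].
r(A) ≈ 8.1812

The eigenvalues of A are the roots of its characteristic polynomial. With M = A (coefficients from the trace, the sum of principal 2x2 minors, and det A):
  p(λ) = det(λ I - M) = λ^3 - 3λ^2 - 43λ + 5.
No integer candidate from the rational root theorem (±divisors of 5) is a root, so the roots are irrational. The cubic discriminant is Δ = 346144 > 0, so there are three distinct real roots. p(-6) = -61 and p(-5) = 20 have opposite signs, so a root lies in (-6, -5); Newton's method refines it to λ ≈ -5.2966. p(0) = 5 and p(1) = -40 have opposite signs, so a root lies in (0, 1); Newton's method refines it to λ ≈ 0.1154. p(8) = -19 and p(9) = 104 have opposite signs, so a root lies in (8, 9); Newton's method refines it to λ ≈ 8.1812. Check (Vieta): the three roots sum to 3, matching tr M = 3.
Thus the eigenvalues (to 4 decimals) are -5.2966 (modulus 5.2966); 0.1154 (modulus 0.1154); 8.1812 (modulus 8.1812). The spectral radius is the largest modulus: r(A) ≈ 8.1812. (Cross-check: r(A) ≤ ||A||_2 ≈ 8.7684; equality holds whenever A is normal, though it can also hold for some non-normal A.)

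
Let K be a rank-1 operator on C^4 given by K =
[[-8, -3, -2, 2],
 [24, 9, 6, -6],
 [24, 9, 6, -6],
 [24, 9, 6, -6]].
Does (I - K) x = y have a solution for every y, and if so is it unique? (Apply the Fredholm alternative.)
(I - K) is singular (det(I - K) = 0, i.e. 1 ∈ sigma(K)). (I - K) x = y is solvable iff y ⊥ ker((I - K)^*) = span{(-8, -3, -2, 2)}, i.e. iff -8y_1 - 3y_2 - 2y_3 + 2y_4 = 0. When solvable, the solutions are x = y + c·(1, -3, -3, -3), c arbitrary (ker(I - K) = span{(1, -3, -3, -3)}, dimension 1).

K has rank 1, so it is an outer product K = u v^T: every row of K is a multiple of one row vector. Reading off the entries, u = (1, -3, -3, -3) and v = (-8, -3, -2, 2) (row i of K equals u_i·v^T). A rank-one matrix u v^T satisfies K u = u (v·u) and kills the (3)-dimensional subspace v^⊥, so its characteristic polynomial is lambda^3 (lambda - v·u) with v·u = tr K = 1. Hence the eigenvalues of I - K are 1 (multiplicity 3) and 1 - (1) = 0, so det(I - K) = 0. (Direct check: I - K =
[[9, 3, 2, -2],
 [-24, -8, -6, 6],
 [-24, -9, -5, 6],
 [-24, -9, -6, 7]]
has determinant 0.) So 1 is an eigenvalue of K and (I - K) is not invertible. The finite-dimensional Fredholm alternative says: either (I - K) is invertible, or ker(I - K) ≠ {0} and then range(I - K) = ker((I - K)^*)^⊥, with dim ker(I - K) = dim ker((I - K)^*). We are in the second case, so we need both kernels. Kernel of I - K: (I - K) u = u - u (v·u) = u - u = 0, so ker(I - K) = span{u} = span{(1, -3, -3, -3)} (it is exactly 1-dimensional because rank(I - K) = 3). Kernel of the adjoint: K is real, so (I - K)^* = I - K^T = I - v u^T, and (I - v u^T) v = v - v (u·v) = 0; hence ker((I - K)^*) = span{v} = span{(-8, -3, -2, 2)}. Therefore (I - K) x = y is solvable iff <y, v> = 0, i.e. iff -8y_1 - 3y_2 - 2y_3 + 2y_4 = 0. When this holds, K y = u (v·y) = 0, so (I - K) y = y and x = y is a particular solution; the full solution set is the line x = y + c·u = y + c·(1, -3, -3, -3), c ∈ C.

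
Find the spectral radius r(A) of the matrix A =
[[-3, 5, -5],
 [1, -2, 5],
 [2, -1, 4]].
r(A) = 3

The eigenvalues of A are the roots of its characteristic polynomial. With M = A (coefficients from the trace, the sum of principal 2x2 minors, and det A):
  p(λ) = det(λ I - M) = λ^3 + λ^2 - 4λ - 24.
By the rational root theorem any rational root is an integer divisor of 24. Testing λ = 3: p(3) = 27 + 9 - 12 - 24 = 0, so λ = 3 is a root. Dividing out (λ - 3) leaves p(λ) = (λ - 3)(λ^2 + 4λ + 8). For λ^2 + 4λ + 8 the discriminant is -16. It is negative, so the roots are the complex-conjugate pair λ = -2 ± (sqrt(16)/2) i ≈ -2 ± 2i. For a conjugate pair the product of the roots equals the constant term, so |λ|^2 = 8 and |λ| = sqrt(8) ≈ 2.8284.
Thus the eigenvalues (to 4 decimals) are -2 ± 2i (modulus 2.8284); 3 (modulus 3). The spectral radius is the largest modulus: r(A) = 3. (Cross-check: r(A) ≤ ||A||_2 ≈ 10.1838; equality holds whenever A is normal, though it can also hold for some non-normal A.)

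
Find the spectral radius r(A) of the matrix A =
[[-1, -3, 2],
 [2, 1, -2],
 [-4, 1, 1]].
r(A) ≈ 3.9859

The eigenvalues of A are the roots of its characteristic polynomial. With M = A (coefficients from the trace, the sum of principal 2x2 minors, and det A):
  p(λ) = det(λ I - M) = λ^3 - λ^2 + 15λ + 9.
No integer candidate from the rational root theorem (±divisors of 9) is a root, so the roots are irrational. The cubic discriminant is Δ = -17856 < 0, so there is one real root and a complex-conjugate pair. p(-1) = -8 and p(0) = 9 have opposite signs, so a root lies in (-1, 0); Newton's method refines it to λ ≈ -0.5665. Dividing out (λ - (-0.5665)) leaves approximately λ^2 - 1.5665λ + 15.8874. For λ^2 - 1.5665λ + 15.8874 the discriminant is -61.0957. It is negative, so the remaining roots are the complex-conjugate pair λ ≈ 0.7832 ± 3.9082i. Their product equals the constant term, so |λ|^2 ≈ 15.8874 and |λ| ≈ 3.9859.
Thus the eigenvalues (to 4 decimals) are -0.5665 (modulus 0.5665); 0.7832 ± 3.9082i (modulus 3.9859). The spectral radius is the largest modulus: r(A) ≈ 3.9859. (Cross-check: r(A) ≤ ||A||_2 ≈ 5.2782; equality holds whenever A is normal, though it can also hold for some non-normal A.)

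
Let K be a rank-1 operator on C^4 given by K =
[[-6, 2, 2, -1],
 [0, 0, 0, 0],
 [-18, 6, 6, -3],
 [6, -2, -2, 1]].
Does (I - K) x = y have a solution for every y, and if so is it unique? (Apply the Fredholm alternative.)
(I - K) is singular (det(I - K) = 0, i.e. 1 ∈ sigma(K)). (I - K) x = y is solvable iff y ⊥ ker((I - K)^*) = span{(-6, 2, 2, -1)}, i.e. iff -6y_1 + 2y_2 + 2y_3 - y_4 = 0. When solvable, the solutions are x = y + c·(1, 0, 3, -1), c arbitrary (ker(I - K) = span{(1, 0, 3, -1)}, dimension 1).

K has rank 1, so it is an outer product K = u v^T: every row of K is a multiple of one row vector. Reading off the entries, u = (1, 0, 3, -1) and v = (-6, 2, 2, -1) (row i of K equals u_i·v^T). A rank-one matrix u v^T satisfies K u = u (v·u) and kills the (3)-dimensional subspace v^⊥, so its characteristic polynomial is lambda^3 (lambda - v·u) with v·u = tr K = 1. Hence the eigenvalues of I - K are 1 (multiplicity 3) and 1 - (1) = 0, so det(I - K) = 0. (Direct check: I - K =
[[7, -2, -2, 1],
 [0, 1, 0, 0],
 [18, -6, -5, 3],
 [-6, 2, 2, 0]]
has determinant 0.) So 1 is an eigenvalue of K and (I - K) is not invertible. The finite-dimensional Fredholm alternative says: either (I - K) is invertible, or ker(I - K) ≠ {0} and then range(I - K) = ker((I - K)^*)^⊥, with dim ker(I - K) = dim ker((I - K)^*). We are in the second case, so we need both kernels. Kernel of I - K: (I - K) u = u - u (v·u) = u - u = 0, so ker(I - K) = span{u} = span{(1, 0, 3, -1)} (it is exactly 1-dimensional because rank(I - K) = 3). Kernel of the adjoint: K is real, so (I - K)^* = I - K^T = I - v u^T, and (I - v u^T) v = v - v (u·v) = 0; hence ker((I - K)^*) = span{v} = span{(-6, 2, 2, -1)}. Therefore (I - K) x = y is solvable iff <y, v> = 0, i.e. iff -6y_1 + 2y_2 + 2y_3 - y_4 = 0. When this holds, K y = u (v·y) = 0, so (I - K) y = y and x = y is a particular solution; the full solution set is the line x = y + c·u = y + c·(1, 0, 3, -1), c ∈ C.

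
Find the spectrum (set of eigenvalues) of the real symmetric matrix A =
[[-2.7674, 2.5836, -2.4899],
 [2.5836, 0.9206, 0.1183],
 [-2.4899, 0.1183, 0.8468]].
sigma(A) ≈ {-5, 1, 3}

A is real symmetric, so its spectrum consists of real eigenvalues. Expanding the characteristic polynomial of the displayed matrix gives
  det(λ I - A) = p(λ) = λ^3 + (1)λ^2 + (-17)λ + (15).
Solving p(λ) = 0 yields eigenvalues ≈ -5, 1, 3. (A is shown rounded to 4 decimals, so these recover the underlying integer eigenvalues to within that precision.)
Verification: the trace of A = -1 equals the sum of eigenvalues -1, and det(A) ≈ -15.0004 matches the eigenvalue product -15.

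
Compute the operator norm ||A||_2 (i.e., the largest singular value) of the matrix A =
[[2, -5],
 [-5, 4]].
||A||_2 = sqrt((70 + sqrt(3744))/2) ≈ 8.099 (= sqrt(largest eigenvalue of A^T A))

||A||_2 = sigma_max(A) = sqrt(lambda_max(A^T A)). Form the symmetric matrix M = A^T A =
[[29, -30],
 [-30, 41]].
Its characteristic polynomial (trace, determinant of M give the coefficients) is
  p(λ) = det(λ I - M) = λ^2 - 70λ + 289.
For λ^2 - 70λ + 289 the discriminant is 3744. It is nonnegative but not a perfect square, so the roots are real and irrational: λ = (70 ± sqrt(3744))/2 ≈ 65.5941, 4.4059.
So the eigenvalues of A^T A are ≈ 4.4059, 65.5941 (all ≥ 0, as they must be for A^T A). The largest is λ_max = (70 + sqrt(3744))/2 ≈ 65.5941, hence ||A||_2 = sqrt(λ_max) = sqrt((70 + sqrt(3744))/2) ≈ 8.099.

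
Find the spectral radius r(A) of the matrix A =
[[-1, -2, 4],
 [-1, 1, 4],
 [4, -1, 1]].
r(A) ≈ 4.6259

The eigenvalues of A are the roots of its characteristic polynomial. With M = A (coefficients from the trace, the sum of principal 2x2 minors, and det A):
  p(λ) = det(λ I - M) = λ^3 - λ^2 - 15λ + 51.
No integer candidate from the rational root theorem (±divisors of 51) is a root, so the roots are irrational. The cubic discriminant is Δ = -42528 < 0, so there is one real root and a complex-conjugate pair. p(-5) = -24 and p(-4) = 31 have opposite signs, so a root lies in (-5, -4); Newton's method refines it to λ ≈ -4.6259. Dividing out (λ - (-4.6259)) leaves approximately λ^2 - 5.6259λ + 11.0249. For λ^2 - 5.6259λ + 11.0249 the discriminant is -12.4487. It is negative, so the remaining roots are the complex-conjugate pair λ ≈ 2.813 ± 1.7641i. Their product equals the constant term, so |λ|^2 ≈ 11.0249 and |λ| ≈ 3.3204.
Thus the eigenvalues (to 4 decimals) are -4.6259 (modulus 4.6259); 2.813 ± 1.7641i (modulus 3.3204). The spectral radius is the largest modulus: r(A) ≈ 4.6259. (Cross-check: r(A) ≤ ||A||_2 ≈ 5.8834; equality holds whenever A is normal, though it can also hold for some non-normal A.)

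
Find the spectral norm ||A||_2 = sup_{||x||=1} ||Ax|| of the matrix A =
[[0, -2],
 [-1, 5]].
||A||_2 = sqrt((30 + sqrt(884))/2) ≈ 5.465 (= sqrt(largest eigenvalue of A^T A))

||A||_2 = sigma_max(A) = sqrt(lambda_max(A^T A)). Form the symmetric matrix M = A^T A =
[[1, -5],
 [-5, 29]].
Its characteristic polynomial (trace, determinant of M give the coefficients) is
  p(λ) = det(λ I - M) = λ^2 - 30λ + 4.
For λ^2 - 30λ + 4 the discriminant is 884. It is nonnegative but not a perfect square, so the roots are real and irrational: λ = (30 ± sqrt(884))/2 ≈ 29.8661, 0.1339.
So the eigenvalues of A^T A are ≈ 0.1339, 29.8661 (all ≥ 0, as they must be for A^T A). The largest is λ_max = (30 + sqrt(884))/2 ≈ 29.8661, hence ||A||_2 = sqrt(λ_max) = sqrt((30 + sqrt(884))/2) ≈ 5.465.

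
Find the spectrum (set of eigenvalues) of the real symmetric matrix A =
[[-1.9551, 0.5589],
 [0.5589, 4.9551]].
sigma(A) ≈ {-2, 5}

A is real symmetric, so its spectrum consists of real eigenvalues. Expanding the characteristic polynomial of the displayed matrix gives
  det(λ I - A) = p(λ) = λ^2 + (-3)λ + (-10).
Solving p(λ) = 0 yields eigenvalues ≈ -2, 5. (A is shown rounded to 4 decimals, so these recover the underlying integer eigenvalues to within that precision.)
Verification: the trace of A = 3 equals the sum of eigenvalues 3, and det(A) ≈ -10.0001 matches the eigenvalue product -10.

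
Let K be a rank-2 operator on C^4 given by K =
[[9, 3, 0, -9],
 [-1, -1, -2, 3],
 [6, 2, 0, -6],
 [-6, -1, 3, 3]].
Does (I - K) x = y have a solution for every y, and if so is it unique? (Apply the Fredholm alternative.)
(I - K) is invertible (det(I - K) = -21 ≠ 0), so for every y in C^4 the equation (I - K) x = y has a unique solution.

K has rank 2 and factors as K = U V^T = u1 v1^T + u2 v2^T with u1 = (0, -2, 0, 3), v1 = (-1, 0, 1, 0), u2 = (3, -1, 2, -1), v2 = (3, 1, 0, -3) (multiplying out reproduces the displayed K). The nonzero eigenvalues of U V^T coincide with those of the 2 x 2 matrix G = V^T U = [[v1·u1, v1·u2], [v2·u1, v2·u2]] = [[0, -1], [-11, 11]], and by the Sylvester determinant identity det(I_4 - U V^T) = det(I_2 - V^T U) = det([[1, 1], [11, -10]]) = (1)(-10) - (1)(11) = -21. (Direct check: I - K =
[[-8, -3, 0, 9],
 [1, 2, 2, -3],
 [-6, -2, 1, 6],
 [6, 1, -3, -2]]
has determinant -21.) The finite-dimensional Fredholm alternative says: either (I - K) is invertible, or ker(I - K) ≠ {0} and then range(I - K) = ker((I - K)^*)^⊥, with dim ker(I - K) = dim ker((I - K)^*). Since det(I - K) ≠ 0, 1 is not an eigenvalue of K and ker(I - K) = {0}, so we are in the first case: for every y there is a unique x = (I - K)^(-1) y. (Explicitly, by the Woodbury identity, (I - U V^T)^(-1) = I + U (I_2 - G)^(-1) V^T.)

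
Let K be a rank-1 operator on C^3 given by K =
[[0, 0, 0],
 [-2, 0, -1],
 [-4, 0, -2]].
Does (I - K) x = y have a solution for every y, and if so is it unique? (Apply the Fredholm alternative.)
(I - K) is invertible (det(I - K) = 3 ≠ 0), so for every y in C^3 the equation (I - K) x = y has a unique solution.

K has rank 1, so it is an outer product K = u v^T: every row of K is a multiple of one row vector. Reading off the entries, u = (0, -1, -2) and v = (2, 0, 1) (row i of K equals u_i·v^T). A rank-one matrix u v^T satisfies K u = u (v·u) and kills the (2)-dimensional subspace v^⊥, so its characteristic polynomial is lambda^2 (lambda - v·u) with v·u = tr K = -2. Hence the eigenvalues of I - K are 1 (multiplicity 2) and 1 - (-2) = 3, so det(I - K) = 3. (Direct check: I - K =
[[1, 0, 0],
 [2, 1, 1],
 [4, 0, 3]]
has determinant 3.) The finite-dimensional Fredholm alternative says: either (I - K) is invertible, or ker(I - K) ≠ {0} and then range(I - K) = ker((I - K)^*)^⊥, with dim ker(I - K) = dim ker((I - K)^*). Since det(I - K) ≠ 0, 1 is not an eigenvalue of K and ker(I - K) = {0}, so we are in the first case: for every y there is a unique x = (I - K)^(-1) y. Explicitly, by the Sherman–Morrison formula, (I - u v^T)^(-1) = I + u v^T/(1 - v·u), i.e. (I - K)^(-1) = I + K/(3).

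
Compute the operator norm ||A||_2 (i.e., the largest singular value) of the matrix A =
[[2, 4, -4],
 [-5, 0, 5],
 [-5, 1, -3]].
||A||_2 ≈ 8.6172 (= sqrt(largest eigenvalue of A^T A))

||A||_2 = sigma_max(A) = sqrt(lambda_max(A^T A)). Form the symmetric matrix M = A^T A =
[[54, 3, -18],
 [3, 17, -19],
 [-18, -19, 50]].
Its characteristic polynomial (trace, sum of principal 2x2 minors, determinant of M give the coefficients) is
  p(λ) = det(λ I - M) = λ^3 - 121λ^2 + 3774λ - 22500.
No integer candidate from the rational root theorem (±divisors of 22500) is a root, so the roots are irrational. The cubic discriminant is Δ = 5355030420 > 0, so there are three distinct real roots. p(7) = -1668 and p(8) = 460 have opposite signs, so a root lies in (7, 8); Newton's method refines it to λ ≈ 7.7758. p(38) = 1060 and p(39) = -36 have opposite signs, so a root lies in (38, 39); Newton's method refines it to λ ≈ 38.9673. p(74) = -596 and p(75) = 1800 have opposite signs, so a root lies in (74, 75); Newton's method refines it to λ ≈ 74.2569. Check (Vieta): the three roots sum to 121, matching tr M = 121.
So the eigenvalues of A^T A are ≈ 7.7758, 38.9673, 74.2569 (all ≥ 0, as they must be for A^T A). The largest is λ_max ≈ 74.2569, hence ||A||_2 = sqrt(λ_max) ≈ 8.6172.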